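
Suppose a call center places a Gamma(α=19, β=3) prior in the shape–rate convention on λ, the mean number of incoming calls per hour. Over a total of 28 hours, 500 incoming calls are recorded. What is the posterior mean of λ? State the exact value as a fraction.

519/31

Total count 500 over total exposure 28 hours.
By Gamma–Poisson conjugacy, the posterior is Gamma(α + Σx, β + Σt) = Gamma(19 + 500, 3 + 28) = Gamma(519, 31).
Posterior mean = α'/β' = 519/31.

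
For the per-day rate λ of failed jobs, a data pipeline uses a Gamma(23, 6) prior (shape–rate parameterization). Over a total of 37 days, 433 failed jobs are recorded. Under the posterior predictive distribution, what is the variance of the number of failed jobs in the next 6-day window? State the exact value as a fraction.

134064/1849

Total count 433 over total exposure 37 days.
By Gamma–Poisson conjugacy, the posterior is Gamma(α + Σx, β + Σt) = Gamma(23 + 433, 6 + 37) = Gamma(456, 43).
The posterior predictive for a window of length T is Negative Binomial with variance T·α'·(β'+T)/β'² = 6·456·49/1849 = 134064/1849.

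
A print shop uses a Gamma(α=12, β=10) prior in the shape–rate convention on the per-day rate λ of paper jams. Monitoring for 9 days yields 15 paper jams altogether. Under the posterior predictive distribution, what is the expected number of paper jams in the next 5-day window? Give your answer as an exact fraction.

Total count 15 over total exposure 9 days.
The Gamma prior is conjugate for the Poisson rate, so λ | data ~ Gamma(12+15, 10+9) = Gamma(27, 19).
Predictive mean over a 5-day window = T·E[λ|data] = 5·27/19 = 135/19.

135/19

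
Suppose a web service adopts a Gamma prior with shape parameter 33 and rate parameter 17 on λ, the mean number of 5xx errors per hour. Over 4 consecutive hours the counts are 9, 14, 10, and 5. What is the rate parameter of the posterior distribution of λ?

Total count: 9 + 14 + 10 + 5 = 38.
Total exposure: 4 hours.
Gamma(α, β) with Poisson data over total exposure Σt gives posterior Gamma(α+Σx, β+Σt) = Gamma(71, 21).

21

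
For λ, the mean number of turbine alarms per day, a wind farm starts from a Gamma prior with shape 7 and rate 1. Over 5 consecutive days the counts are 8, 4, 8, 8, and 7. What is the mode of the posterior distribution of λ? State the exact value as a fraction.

41/6

Total count: 8 + 4 + 8 + 8 + 7 = 35.
Total exposure: 5 days.
The Gamma prior is conjugate for the Poisson rate, so λ | data ~ Gamma(7+35, 1+5) = Gamma(42, 6).
Posterior mode = (α'−1)/β' = 41/6.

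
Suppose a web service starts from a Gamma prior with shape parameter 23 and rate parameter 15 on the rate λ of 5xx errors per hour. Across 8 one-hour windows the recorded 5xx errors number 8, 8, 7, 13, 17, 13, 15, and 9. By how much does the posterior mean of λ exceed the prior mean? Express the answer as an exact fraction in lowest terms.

Total count: 8 + 8 + 7 + 13 + 17 + 13 + 15 + 9 = 90.
Total exposure: 8 hours.
Conjugate update: add total count to the shape and total exposure to the rate, giving Gamma(113, 23).
Posterior mean = 113/23 = 113/23; prior mean = 23/15 = 23/15. Difference = 113/23 − 23/15 = 1166/345.

1166/345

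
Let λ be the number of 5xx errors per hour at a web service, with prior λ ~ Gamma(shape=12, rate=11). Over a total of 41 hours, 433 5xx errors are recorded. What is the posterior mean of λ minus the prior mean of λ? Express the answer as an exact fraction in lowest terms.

4271/572

Total count 433 over total exposure 41 hours.
Gamma(α, β) with Poisson data over total exposure Σt gives posterior Gamma(α+Σx, β+Σt) = Gamma(445, 52).
Posterior mean = 445/52 = 445/52; prior mean = 12/11 = 12/11. Difference = 445/52 − 12/11 = 4271/572.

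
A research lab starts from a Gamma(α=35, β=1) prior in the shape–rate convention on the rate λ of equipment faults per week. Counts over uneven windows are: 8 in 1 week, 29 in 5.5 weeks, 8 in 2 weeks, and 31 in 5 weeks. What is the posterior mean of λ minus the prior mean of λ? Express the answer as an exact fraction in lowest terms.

Total count: 8 + 29 + 8 + 31 = 76.
Total exposure: 1 + 5.5 + 2 + 5 = 13.5 weeks.
Conjugate update: add total count to the shape and total exposure to the rate, giving Gamma(111, 29/2).
Posterior mean = 111/(29/2) = 222/29; prior mean = 35/1 = 35. Difference = 222/29 − 35 = -793/29.

-793/29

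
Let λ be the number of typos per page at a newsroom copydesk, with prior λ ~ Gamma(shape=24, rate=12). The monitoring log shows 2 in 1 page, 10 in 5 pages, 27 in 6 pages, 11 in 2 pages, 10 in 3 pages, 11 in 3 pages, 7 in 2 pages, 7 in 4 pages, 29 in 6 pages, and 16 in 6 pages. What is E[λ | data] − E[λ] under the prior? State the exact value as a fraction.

27/25

Total count: 2 + 10 + 27 + 11 + 10 + 11 + 7 + 7 + 29 + 16 = 130.
Total exposure: 1 + 5 + 6 + 2 + 3 + 3 + 2 + 4 + 6 + 6 = 38 pages.
Gamma(α, β) with Poisson data over total exposure Σt gives posterior Gamma(α+Σx, β+Σt) = Gamma(154, 50).
Posterior mean = 154/50 = 77/25; prior mean = 24/12 = 2. Difference = 77/25 − 2 = 27/25.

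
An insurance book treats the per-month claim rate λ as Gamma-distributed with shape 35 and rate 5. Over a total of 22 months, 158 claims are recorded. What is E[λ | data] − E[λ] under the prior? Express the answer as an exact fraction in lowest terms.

Total count 158 over total exposure 22 months.
Conjugate update: add total count to the shape and total exposure to the rate, giving Gamma(193, 27).
Posterior mean = 193/27 = 193/27; prior mean = 35/5 = 7. Difference = 193/27 − 7 = 4/27.

4/27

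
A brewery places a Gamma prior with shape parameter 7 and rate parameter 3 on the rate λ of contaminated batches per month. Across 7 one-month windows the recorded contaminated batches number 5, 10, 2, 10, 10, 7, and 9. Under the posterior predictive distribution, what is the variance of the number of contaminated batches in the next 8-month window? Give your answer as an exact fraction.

Total count: 5 + 10 + 2 + 10 + 10 + 7 + 9 = 53.
Total exposure: 7 months.
The Gamma prior is conjugate for the Poisson rate, so λ | data ~ Gamma(7+53, 3+7) = Gamma(60, 10).
The posterior predictive for a window of length T is Negative Binomial with variance T·α'·(β'+T)/β'² = 8·60·18/100 = 432/5.

432/5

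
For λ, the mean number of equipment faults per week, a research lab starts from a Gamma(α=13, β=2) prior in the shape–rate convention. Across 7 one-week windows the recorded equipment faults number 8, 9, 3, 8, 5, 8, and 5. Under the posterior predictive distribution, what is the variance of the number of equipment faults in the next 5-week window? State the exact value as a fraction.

Total count: 8 + 9 + 3 + 8 + 5 + 8 + 5 = 46.
Total exposure: 7 weeks.
By Gamma–Poisson conjugacy, the posterior is Gamma(α + Σx, β + Σt) = Gamma(13 + 46, 2 + 7) = Gamma(59, 9).
The posterior predictive for a window of length T is Negative Binomial with variance T·α'·(β'+T)/β'² = 5·59·14/81 = 4130/81.

4130/81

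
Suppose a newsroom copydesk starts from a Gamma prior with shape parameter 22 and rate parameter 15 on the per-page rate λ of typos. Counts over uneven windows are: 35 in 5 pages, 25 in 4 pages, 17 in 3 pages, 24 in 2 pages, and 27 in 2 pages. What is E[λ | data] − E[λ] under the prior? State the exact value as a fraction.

1568/465

Total count: 35 + 25 + 17 + 24 + 27 = 128.
Total exposure: 5 + 4 + 3 + 2 + 2 = 16 pages.
Posterior: α' = 22 + 128 = 150, β' = 15 + 16 = 31.
Posterior mean = 150/31 = 150/31; prior mean = 22/15 = 22/15. Difference = 150/31 − 22/15 = 1568/465.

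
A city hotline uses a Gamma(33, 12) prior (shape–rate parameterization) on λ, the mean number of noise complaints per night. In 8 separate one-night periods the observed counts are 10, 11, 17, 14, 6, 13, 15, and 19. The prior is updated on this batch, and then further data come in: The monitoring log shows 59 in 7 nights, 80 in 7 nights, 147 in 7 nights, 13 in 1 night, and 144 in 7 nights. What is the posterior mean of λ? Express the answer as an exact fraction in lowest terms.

83/7

Total count: 10 + 11 + 17 + 14 + 6 + 13 + 15 + 19 = 105.
Total exposure: 8 nights.
After the first batch: Gamma(33 + 105, 12 + 8) = Gamma(138, 20).
Total count: 59 + 80 + 147 + 13 + 144 = 443.
Total exposure: 7 + 7 + 7 + 1 + 7 = 29 nights.
After the second batch: Gamma(138 + 443, 20 + 29) = Gamma(581, 49).
Posterior mean = α'/β' = 581/49 = 83/7.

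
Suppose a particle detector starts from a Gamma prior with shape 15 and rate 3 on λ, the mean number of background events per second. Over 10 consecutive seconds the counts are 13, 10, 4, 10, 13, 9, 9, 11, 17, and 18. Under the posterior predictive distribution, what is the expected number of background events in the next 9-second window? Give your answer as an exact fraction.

Total count: 13 + 10 + 4 + 10 + 13 + 9 + 9 + 11 + 17 + 18 = 114.
Total exposure: 10 seconds.
Gamma(α, β) with Poisson data over total exposure Σt gives posterior Gamma(α+Σx, β+Σt) = Gamma(129, 13).
Predictive mean over a 9-second window = T·E[λ|data] = 9·129/13 = 1161/13.

1161/13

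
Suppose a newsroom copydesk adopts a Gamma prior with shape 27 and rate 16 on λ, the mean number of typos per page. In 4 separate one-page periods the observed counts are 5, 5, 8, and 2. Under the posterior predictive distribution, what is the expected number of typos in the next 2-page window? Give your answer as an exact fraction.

47/10

Total count: 5 + 5 + 8 + 2 = 20.
Total exposure: 4 pages.
Gamma(α, β) with Poisson data over total exposure Σt gives posterior Gamma(α+Σx, β+Σt) = Gamma(47, 20).
Predictive mean over a 2-page window = T·E[λ|data] = 2·47/20 = 47/10.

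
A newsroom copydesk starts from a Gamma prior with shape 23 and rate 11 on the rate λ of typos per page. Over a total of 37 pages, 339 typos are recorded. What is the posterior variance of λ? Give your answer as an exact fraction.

181/1152

Total count 339 over total exposure 37 pages.
The Gamma prior is conjugate for the Poisson rate, so λ | data ~ Gamma(23+339, 11+37) = Gamma(362, 48).
Posterior variance = α'/β'² = 362/2304 = 181/1152.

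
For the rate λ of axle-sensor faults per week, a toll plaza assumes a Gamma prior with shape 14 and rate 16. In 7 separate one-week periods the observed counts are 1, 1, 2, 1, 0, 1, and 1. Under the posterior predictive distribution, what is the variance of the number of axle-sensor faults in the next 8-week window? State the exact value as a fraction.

5208/529

Total count: 1 + 1 + 2 + 1 + 0 + 1 + 1 = 7.
Total exposure: 7 weeks.
Posterior: α' = 14 + 7 = 21, β' = 16 + 7 = 23.
The posterior predictive for a window of length T is Negative Binomial with variance T·α'·(β'+T)/β'² = 8·21·31/529 = 5208/529.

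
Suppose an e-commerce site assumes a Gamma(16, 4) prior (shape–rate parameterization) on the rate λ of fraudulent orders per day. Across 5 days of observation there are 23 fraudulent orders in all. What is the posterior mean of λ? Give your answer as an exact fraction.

13/3

Total count 23 over total exposure 5 days.
Gamma(α, β) with Poisson data over total exposure Σt gives posterior Gamma(α+Σx, β+Σt) = Gamma(39, 9).
Posterior mean = α'/β' = 39/9 = 13/3.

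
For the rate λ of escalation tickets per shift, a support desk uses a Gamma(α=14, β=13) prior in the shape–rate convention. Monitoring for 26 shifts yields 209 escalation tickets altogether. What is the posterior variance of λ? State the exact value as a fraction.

Total count 209 over total exposure 26 shifts.
Posterior: α' = 14 + 209 = 223, β' = 13 + 26 = 39.
Posterior variance = α'/β'² = 223/1521.

223/1521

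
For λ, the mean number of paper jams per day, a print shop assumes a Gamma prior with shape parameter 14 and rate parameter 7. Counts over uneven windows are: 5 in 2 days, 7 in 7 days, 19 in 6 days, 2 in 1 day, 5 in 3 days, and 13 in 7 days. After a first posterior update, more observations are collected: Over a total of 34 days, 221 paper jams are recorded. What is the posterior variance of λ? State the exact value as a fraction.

286/4489

Total count: 5 + 7 + 19 + 2 + 5 + 13 = 51.
Total exposure: 2 + 7 + 6 + 1 + 3 + 7 = 26 days.
After the first batch: Gamma(14 + 51, 7 + 26) = Gamma(65, 33).
Total count 221 over total exposure 34 days.
After the second batch: Gamma(65 + 221, 33 + 34) = Gamma(286, 67).
Posterior variance = α'/β'² = 286/4489.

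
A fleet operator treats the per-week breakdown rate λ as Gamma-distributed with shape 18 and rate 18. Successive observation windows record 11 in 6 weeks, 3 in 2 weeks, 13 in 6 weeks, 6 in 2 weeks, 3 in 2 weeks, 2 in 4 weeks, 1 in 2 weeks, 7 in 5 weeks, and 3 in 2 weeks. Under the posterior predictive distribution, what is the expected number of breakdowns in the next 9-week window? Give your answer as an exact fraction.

Total count: 11 + 3 + 13 + 6 + 3 + 2 + 1 + 7 + 3 = 49.
Total exposure: 6 + 2 + 6 + 2 + 2 + 4 + 2 + 5 + 2 = 31 weeks.
Conjugate update: add total count to the shape and total exposure to the rate, giving Gamma(67, 49).
Predictive mean over a 9-week window = T·E[λ|data] = 9·67/49 = 603/49.

603/49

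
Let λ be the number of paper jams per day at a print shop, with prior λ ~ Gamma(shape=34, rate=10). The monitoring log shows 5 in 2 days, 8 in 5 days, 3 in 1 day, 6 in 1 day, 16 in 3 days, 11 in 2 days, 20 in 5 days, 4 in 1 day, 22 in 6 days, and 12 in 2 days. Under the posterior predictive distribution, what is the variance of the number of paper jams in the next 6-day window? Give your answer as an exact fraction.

9306/361

Total count: 5 + 8 + 3 + 6 + 16 + 11 + 20 + 4 + 22 + 12 = 107.
Total exposure: 2 + 5 + 1 + 1 + 3 + 2 + 5 + 1 + 6 + 2 = 28 days.
Gamma(α, β) with Poisson data over total exposure Σt gives posterior Gamma(α+Σx, β+Σt) = Gamma(141, 38).
The posterior predictive for a window of length T is Negative Binomial with variance T·α'·(β'+T)/β'² = 6·141·44/1444 = 9306/361.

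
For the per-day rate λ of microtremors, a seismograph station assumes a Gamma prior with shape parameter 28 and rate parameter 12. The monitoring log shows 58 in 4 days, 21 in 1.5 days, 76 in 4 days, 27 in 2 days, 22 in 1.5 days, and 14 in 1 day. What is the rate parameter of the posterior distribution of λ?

26

Total count: 58 + 21 + 76 + 27 + 22 + 14 = 218.
Total exposure: 4 + 1.5 + 4 + 2 + 1.5 + 1 = 14 days.
The Gamma prior is conjugate for the Poisson rate, so λ | data ~ Gamma(28+218, 12+14) = Gamma(246, 26).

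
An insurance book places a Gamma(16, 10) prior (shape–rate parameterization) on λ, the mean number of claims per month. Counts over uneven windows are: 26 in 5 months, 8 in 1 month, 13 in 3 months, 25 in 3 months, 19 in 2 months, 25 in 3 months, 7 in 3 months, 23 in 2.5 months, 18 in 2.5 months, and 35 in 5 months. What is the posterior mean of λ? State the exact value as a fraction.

Total count: 26 + 8 + 13 + 25 + 19 + 25 + 7 + 23 + 18 + 35 = 199.
Total exposure: 5 + 1 + 3 + 3 + 2 + 3 + 3 + 2.5 + 2.5 + 5 = 30 months.
The Gamma prior is conjugate for the Poisson rate, so λ | data ~ Gamma(16+199, 10+30) = Gamma(215, 40).
Posterior mean = α'/β' = 215/40 = 43/8.

43/8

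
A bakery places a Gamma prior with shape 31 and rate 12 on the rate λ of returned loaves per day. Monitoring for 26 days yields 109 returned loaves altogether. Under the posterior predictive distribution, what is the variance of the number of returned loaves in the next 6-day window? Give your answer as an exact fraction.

9240/361

Total count 109 over total exposure 26 days.
Gamma(α, β) with Poisson data over total exposure Σt gives posterior Gamma(α+Σx, β+Σt) = Gamma(140, 38).
The posterior predictive for a window of length T is Negative Binomial with variance T·α'·(β'+T)/β'² = 6·140·44/1444 = 9240/361.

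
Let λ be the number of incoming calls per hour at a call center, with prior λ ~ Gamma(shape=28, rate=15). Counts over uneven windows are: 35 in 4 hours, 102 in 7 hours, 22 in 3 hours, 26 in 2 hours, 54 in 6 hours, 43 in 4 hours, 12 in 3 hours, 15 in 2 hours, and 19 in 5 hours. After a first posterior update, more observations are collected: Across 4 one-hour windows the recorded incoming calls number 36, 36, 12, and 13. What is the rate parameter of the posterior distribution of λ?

Total count: 35 + 102 + 22 + 26 + 54 + 43 + 12 + 15 + 19 = 328.
Total exposure: 4 + 7 + 3 + 2 + 6 + 4 + 3 + 2 + 5 = 36 hours.
After the first batch: Gamma(28 + 328, 15 + 36) = Gamma(356, 51).
Total count: 36 + 36 + 12 + 13 = 97.
Total exposure: 4 hours.
After the second batch: Gamma(356 + 97, 51 + 4) = Gamma(453, 55).

55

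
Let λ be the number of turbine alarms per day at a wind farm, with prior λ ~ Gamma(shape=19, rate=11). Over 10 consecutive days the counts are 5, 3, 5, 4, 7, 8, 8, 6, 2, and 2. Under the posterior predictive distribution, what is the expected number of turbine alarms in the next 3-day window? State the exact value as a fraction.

69/7

Total count: 5 + 3 + 5 + 4 + 7 + 8 + 8 + 6 + 2 + 2 = 50.
Total exposure: 10 days.
Posterior: α' = 19 + 50 = 69, β' = 11 + 10 = 21.
Predictive mean over a 3-day window = T·E[λ|data] = 3·69/21 = 69/7.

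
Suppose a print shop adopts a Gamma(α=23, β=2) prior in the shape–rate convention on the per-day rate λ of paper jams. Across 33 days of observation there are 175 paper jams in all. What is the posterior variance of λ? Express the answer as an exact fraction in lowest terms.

198/1225

Total count 175 over total exposure 33 days.
Posterior: α' = 23 + 175 = 198, β' = 2 + 33 = 35.
Posterior variance = α'/β'² = 198/1225.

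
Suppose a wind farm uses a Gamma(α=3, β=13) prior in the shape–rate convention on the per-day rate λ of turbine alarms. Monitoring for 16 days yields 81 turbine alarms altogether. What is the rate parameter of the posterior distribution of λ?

Total count 81 over total exposure 16 days.
The Gamma prior is conjugate for the Poisson rate, so λ | data ~ Gamma(3+81, 13+16) = Gamma(84, 29).

29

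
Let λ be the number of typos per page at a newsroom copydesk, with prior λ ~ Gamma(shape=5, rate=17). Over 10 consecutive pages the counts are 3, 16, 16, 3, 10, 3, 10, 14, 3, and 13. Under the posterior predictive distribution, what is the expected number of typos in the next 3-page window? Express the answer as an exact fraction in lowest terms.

Total count: 3 + 16 + 16 + 3 + 10 + 3 + 10 + 14 + 3 + 13 = 91.
Total exposure: 10 pages.
Gamma(α, β) with Poisson data over total exposure Σt gives posterior Gamma(α+Σx, β+Σt) = Gamma(96, 27).
Predictive mean over a 3-page window = T·E[λ|data] = 3·96/27 = 32/3.

32/3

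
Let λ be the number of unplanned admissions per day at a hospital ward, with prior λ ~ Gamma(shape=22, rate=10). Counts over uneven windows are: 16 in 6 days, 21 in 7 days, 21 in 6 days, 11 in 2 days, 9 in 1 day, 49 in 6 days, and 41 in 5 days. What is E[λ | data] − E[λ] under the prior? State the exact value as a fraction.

477/215

Total count: 16 + 21 + 21 + 11 + 9 + 49 + 41 = 168.
Total exposure: 6 + 7 + 6 + 2 + 1 + 6 + 5 = 33 days.
Conjugate update: add total count to the shape and total exposure to the rate, giving Gamma(190, 43).
Posterior mean = 190/43 = 190/43; prior mean = 22/10 = 11/5. Difference = 190/43 − 11/5 = 477/215.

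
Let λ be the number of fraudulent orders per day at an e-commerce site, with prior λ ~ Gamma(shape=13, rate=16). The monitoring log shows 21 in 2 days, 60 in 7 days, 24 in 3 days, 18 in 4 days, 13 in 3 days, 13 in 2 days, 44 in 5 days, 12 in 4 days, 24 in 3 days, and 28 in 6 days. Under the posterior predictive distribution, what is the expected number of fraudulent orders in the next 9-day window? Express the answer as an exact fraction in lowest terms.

486/11

Total count: 21 + 60 + 24 + 18 + 13 + 13 + 44 + 12 + 24 + 28 = 257.
Total exposure: 2 + 7 + 3 + 4 + 3 + 2 + 5 + 4 + 3 + 6 = 39 days.
Gamma(α, β) with Poisson data over total exposure Σt gives posterior Gamma(α+Σx, β+Σt) = Gamma(270, 55).
Predictive mean over a 9-day window = T·E[λ|data] = 9·270/55 = 486/11.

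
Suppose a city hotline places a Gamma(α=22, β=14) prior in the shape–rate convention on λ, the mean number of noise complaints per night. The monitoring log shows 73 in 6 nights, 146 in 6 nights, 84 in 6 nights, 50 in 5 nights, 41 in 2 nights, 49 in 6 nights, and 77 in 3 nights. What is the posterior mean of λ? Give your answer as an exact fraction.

Total count: 73 + 146 + 84 + 50 + 41 + 49 + 77 = 520.
Total exposure: 6 + 6 + 6 + 5 + 2 + 6 + 3 = 34 nights.
By Gamma–Poisson conjugacy, the posterior is Gamma(α + Σx, β + Σt) = Gamma(22 + 520, 14 + 34) = Gamma(542, 48).
Posterior mean = α'/β' = 542/48 = 271/24.

271/24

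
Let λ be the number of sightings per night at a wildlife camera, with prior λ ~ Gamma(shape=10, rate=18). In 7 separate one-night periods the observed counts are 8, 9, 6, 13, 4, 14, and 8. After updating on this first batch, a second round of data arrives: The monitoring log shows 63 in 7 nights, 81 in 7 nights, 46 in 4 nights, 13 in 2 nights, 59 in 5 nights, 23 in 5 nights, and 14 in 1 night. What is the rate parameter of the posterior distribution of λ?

Total count: 8 + 9 + 6 + 13 + 4 + 14 + 8 = 62.
Total exposure: 7 nights.
After the first batch: Gamma(10 + 62, 18 + 7) = Gamma(72, 25).
Total count: 63 + 81 + 46 + 13 + 59 + 23 + 14 = 299.
Total exposure: 7 + 7 + 4 + 2 + 5 + 5 + 1 = 31 nights.
After the second batch: Gamma(72 + 299, 25 + 31) = Gamma(371, 56).

56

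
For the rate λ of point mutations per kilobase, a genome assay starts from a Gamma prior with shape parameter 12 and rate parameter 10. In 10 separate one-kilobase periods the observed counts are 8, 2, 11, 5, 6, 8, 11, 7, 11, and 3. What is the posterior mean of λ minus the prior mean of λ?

3

Total count: 8 + 2 + 11 + 5 + 6 + 8 + 11 + 7 + 11 + 3 = 72.
Total exposure: 10 kilobases.
Conjugate update: add total count to the shape and total exposure to the rate, giving Gamma(84, 20).
Posterior mean = 84/20 = 21/5; prior mean = 12/10 = 6/5. Difference = 21/5 − 6/5 = 3.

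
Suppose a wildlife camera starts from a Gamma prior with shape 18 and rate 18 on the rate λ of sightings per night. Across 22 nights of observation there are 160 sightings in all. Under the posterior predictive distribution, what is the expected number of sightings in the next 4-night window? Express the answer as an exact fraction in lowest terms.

89/5

Total count 160 over total exposure 22 nights.
Posterior: α' = 18 + 160 = 178, β' = 18 + 22 = 40.
Predictive mean over a 4-night window = T·E[λ|data] = 4·178/40 = 89/5.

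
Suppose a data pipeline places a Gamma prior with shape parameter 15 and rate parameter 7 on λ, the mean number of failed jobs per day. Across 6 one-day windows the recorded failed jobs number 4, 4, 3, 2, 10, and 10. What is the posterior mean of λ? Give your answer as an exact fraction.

48/13

Total count: 4 + 4 + 3 + 2 + 10 + 10 = 33.
Total exposure: 6 days.
Posterior: α' = 15 + 33 = 48, β' = 7 + 6 = 13.
Posterior mean = α'/β' = 48/13.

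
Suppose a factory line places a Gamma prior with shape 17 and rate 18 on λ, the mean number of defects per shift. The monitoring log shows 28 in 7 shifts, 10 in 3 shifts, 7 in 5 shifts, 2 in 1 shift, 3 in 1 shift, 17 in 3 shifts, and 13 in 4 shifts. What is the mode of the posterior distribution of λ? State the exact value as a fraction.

16/7

Total count: 28 + 10 + 7 + 2 + 3 + 17 + 13 = 80.
Total exposure: 7 + 3 + 5 + 1 + 1 + 3 + 4 = 24 shifts.
Conjugate update: add total count to the shape and total exposure to the rate, giving Gamma(97, 42).
Posterior mode = (α'−1)/β' = 96/42 = 16/7.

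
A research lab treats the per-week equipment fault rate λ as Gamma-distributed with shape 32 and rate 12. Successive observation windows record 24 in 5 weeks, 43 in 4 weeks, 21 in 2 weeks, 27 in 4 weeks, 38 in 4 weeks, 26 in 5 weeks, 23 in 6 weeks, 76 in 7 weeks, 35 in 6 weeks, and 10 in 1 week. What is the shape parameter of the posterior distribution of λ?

355

Total count: 24 + 43 + 21 + 27 + 38 + 26 + 23 + 76 + 35 + 10 = 323.
Total exposure: 5 + 4 + 2 + 4 + 4 + 5 + 6 + 7 + 6 + 1 = 44 weeks.
Gamma(α, β) with Poisson data over total exposure Σt gives posterior Gamma(α+Σx, β+Σt) = Gamma(355, 56).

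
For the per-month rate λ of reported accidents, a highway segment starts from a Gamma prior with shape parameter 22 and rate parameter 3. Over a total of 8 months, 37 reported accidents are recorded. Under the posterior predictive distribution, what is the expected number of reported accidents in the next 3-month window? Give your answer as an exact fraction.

177/11

Total count 37 over total exposure 8 months.
Posterior: α' = 22 + 37 = 59, β' = 3 + 8 = 11.
Predictive mean over a 3-month window = T·E[λ|data] = 3·59/11 = 177/11.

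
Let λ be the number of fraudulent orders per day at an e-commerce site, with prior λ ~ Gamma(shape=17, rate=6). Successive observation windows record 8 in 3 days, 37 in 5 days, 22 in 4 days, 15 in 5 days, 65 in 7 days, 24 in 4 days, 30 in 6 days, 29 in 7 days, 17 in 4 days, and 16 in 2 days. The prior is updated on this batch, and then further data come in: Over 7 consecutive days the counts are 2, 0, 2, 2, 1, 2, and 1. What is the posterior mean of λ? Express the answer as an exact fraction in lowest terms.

29/6

Total count: 8 + 37 + 22 + 15 + 65 + 24 + 30 + 29 + 17 + 16 = 263.
Total exposure: 3 + 5 + 4 + 5 + 7 + 4 + 6 + 7 + 4 + 2 = 47 days.
After the first batch: Gamma(17 + 263, 6 + 47) = Gamma(280, 53).
Total count: 2 + 0 + 2 + 2 + 1 + 2 + 1 = 10.
Total exposure: 7 days.
After the second batch: Gamma(280 + 10, 53 + 7) = Gamma(290, 60).
Posterior mean = α'/β' = 290/60 = 29/6.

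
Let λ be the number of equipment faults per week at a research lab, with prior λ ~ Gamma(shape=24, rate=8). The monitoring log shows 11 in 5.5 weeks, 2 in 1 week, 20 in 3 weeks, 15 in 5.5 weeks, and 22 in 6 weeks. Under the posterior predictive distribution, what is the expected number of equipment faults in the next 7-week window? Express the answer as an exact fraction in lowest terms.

Total count: 11 + 2 + 20 + 15 + 22 = 70.
Total exposure: 5.5 + 1 + 3 + 5.5 + 6 = 21 weeks.
Conjugate update: add total count to the shape and total exposure to the rate, giving Gamma(94, 29).
Predictive mean over a 7-week window = T·E[λ|data] = 7·94/29 = 658/29.

658/29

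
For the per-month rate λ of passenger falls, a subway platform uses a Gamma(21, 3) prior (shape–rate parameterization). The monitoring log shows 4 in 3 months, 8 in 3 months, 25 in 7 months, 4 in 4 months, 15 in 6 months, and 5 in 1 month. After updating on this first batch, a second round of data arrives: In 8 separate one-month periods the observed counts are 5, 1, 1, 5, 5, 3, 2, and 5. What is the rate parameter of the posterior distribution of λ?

35

Total count: 4 + 8 + 25 + 4 + 15 + 5 = 61.
Total exposure: 3 + 3 + 7 + 4 + 6 + 1 = 24 months.
After the first batch: Gamma(21 + 61, 3 + 24) = Gamma(82, 27).
Total count: 5 + 1 + 1 + 5 + 5 + 3 + 2 + 5 = 27.
Total exposure: 8 months.
After the second batch: Gamma(82 + 27, 27 + 8) = Gamma(109, 35).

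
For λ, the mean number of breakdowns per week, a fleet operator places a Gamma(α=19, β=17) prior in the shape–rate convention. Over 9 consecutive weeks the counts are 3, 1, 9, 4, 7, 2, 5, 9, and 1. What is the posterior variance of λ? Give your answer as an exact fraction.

15/169

Total count: 3 + 1 + 9 + 4 + 7 + 2 + 5 + 9 + 1 = 41.
Total exposure: 9 weeks.
The Gamma prior is conjugate for the Poisson rate, so λ | data ~ Gamma(19+41, 17+9) = Gamma(60, 26).
Posterior variance = α'/β'² = 60/676 = 15/169.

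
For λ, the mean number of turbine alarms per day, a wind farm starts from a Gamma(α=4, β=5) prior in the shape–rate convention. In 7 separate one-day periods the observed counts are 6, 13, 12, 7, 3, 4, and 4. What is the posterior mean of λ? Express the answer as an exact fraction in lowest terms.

53/12

Total count: 6 + 13 + 12 + 7 + 3 + 4 + 4 = 49.
Total exposure: 7 days.
Conjugate update: add total count to the shape and total exposure to the rate, giving Gamma(53, 12).
Posterior mean = α'/β' = 53/12.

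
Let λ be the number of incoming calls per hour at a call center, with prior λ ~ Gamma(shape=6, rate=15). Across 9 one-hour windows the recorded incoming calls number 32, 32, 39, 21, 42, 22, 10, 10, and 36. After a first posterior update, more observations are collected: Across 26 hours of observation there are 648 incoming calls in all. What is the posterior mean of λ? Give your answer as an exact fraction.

Total count: 32 + 32 + 39 + 21 + 42 + 22 + 10 + 10 + 36 = 244.
Total exposure: 9 hours.
After the first batch: Gamma(6 + 244, 15 + 9) = Gamma(250, 24).
Total count 648 over total exposure 26 hours.
After the second batch: Gamma(250 + 648, 24 + 26) = Gamma(898, 50).
Posterior mean = α'/β' = 898/50 = 449/25.

449/25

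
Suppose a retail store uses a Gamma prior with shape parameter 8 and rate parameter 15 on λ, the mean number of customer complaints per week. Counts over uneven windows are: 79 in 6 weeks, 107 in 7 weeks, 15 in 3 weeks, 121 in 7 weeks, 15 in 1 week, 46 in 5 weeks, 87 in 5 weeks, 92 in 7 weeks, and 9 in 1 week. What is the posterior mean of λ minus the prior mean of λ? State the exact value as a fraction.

Total count: 79 + 107 + 15 + 121 + 15 + 46 + 87 + 92 + 9 = 571.
Total exposure: 6 + 7 + 3 + 7 + 1 + 5 + 5 + 7 + 1 = 42 weeks.
The Gamma prior is conjugate for the Poisson rate, so λ | data ~ Gamma(8+571, 15+42) = Gamma(579, 57).
Posterior mean = 579/57 = 193/19; prior mean = 8/15 = 8/15. Difference = 193/19 − 8/15 = 2743/285.

2743/285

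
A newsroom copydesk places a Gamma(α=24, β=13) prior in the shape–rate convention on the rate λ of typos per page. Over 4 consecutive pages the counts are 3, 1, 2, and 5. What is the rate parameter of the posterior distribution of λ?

Total count: 3 + 1 + 2 + 5 = 11.
Total exposure: 4 pages.
Gamma(α, β) with Poisson data over total exposure Σt gives posterior Gamma(α+Σx, β+Σt) = Gamma(35, 17).

17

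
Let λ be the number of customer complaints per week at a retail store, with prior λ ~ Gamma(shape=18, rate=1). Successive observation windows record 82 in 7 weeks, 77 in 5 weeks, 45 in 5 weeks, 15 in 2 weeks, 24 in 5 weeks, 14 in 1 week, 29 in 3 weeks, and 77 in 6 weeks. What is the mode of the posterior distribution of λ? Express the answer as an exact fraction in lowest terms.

Total count: 82 + 77 + 45 + 15 + 24 + 14 + 29 + 77 = 363.
Total exposure: 7 + 5 + 5 + 2 + 5 + 1 + 3 + 6 = 34 weeks.
Gamma(α, β) with Poisson data over total exposure Σt gives posterior Gamma(α+Σx, β+Σt) = Gamma(381, 35).
Posterior mode = (α'−1)/β' = 380/35 = 76/7.

76/7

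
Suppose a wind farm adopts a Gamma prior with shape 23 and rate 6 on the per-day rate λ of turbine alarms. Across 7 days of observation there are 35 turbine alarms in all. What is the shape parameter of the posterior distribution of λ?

Total count 35 over total exposure 7 days.
Conjugate update: add total count to the shape and total exposure to the rate, giving Gamma(58, 13).

58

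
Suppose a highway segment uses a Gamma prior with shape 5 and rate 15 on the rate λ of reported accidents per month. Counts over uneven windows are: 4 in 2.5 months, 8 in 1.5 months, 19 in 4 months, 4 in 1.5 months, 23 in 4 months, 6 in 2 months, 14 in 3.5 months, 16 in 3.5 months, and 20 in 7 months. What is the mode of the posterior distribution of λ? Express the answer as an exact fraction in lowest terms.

236/89

Total count: 4 + 8 + 19 + 4 + 23 + 6 + 14 + 16 + 20 = 114.
Total exposure: 2.5 + 1.5 + 4 + 1.5 + 4 + 2 + 3.5 + 3.5 + 7 = 29.5 months.
By Gamma–Poisson conjugacy, the posterior is Gamma(α + Σx, β + Σt) = Gamma(5 + 114, 15 + 29.5) = Gamma(119, 89/2).
Posterior mode = (α'−1)/β' = 118/(89/2) = 236/89.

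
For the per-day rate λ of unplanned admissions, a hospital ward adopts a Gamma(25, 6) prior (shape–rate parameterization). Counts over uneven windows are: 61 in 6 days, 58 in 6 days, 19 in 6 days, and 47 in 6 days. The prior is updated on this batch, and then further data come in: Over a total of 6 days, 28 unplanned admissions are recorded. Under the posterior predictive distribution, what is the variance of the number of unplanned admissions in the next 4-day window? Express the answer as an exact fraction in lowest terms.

Total count: 61 + 58 + 19 + 47 = 185.
Total exposure: 6 + 6 + 6 + 6 = 24 days.
After the first batch: Gamma(25 + 185, 6 + 24) = Gamma(210, 30).
Total count 28 over total exposure 6 days.
After the second batch: Gamma(210 + 28, 30 + 6) = Gamma(238, 36).
The posterior predictive for a window of length T is Negative Binomial with variance T·α'·(β'+T)/β'² = 4·238·40/1296 = 2380/81.

2380/81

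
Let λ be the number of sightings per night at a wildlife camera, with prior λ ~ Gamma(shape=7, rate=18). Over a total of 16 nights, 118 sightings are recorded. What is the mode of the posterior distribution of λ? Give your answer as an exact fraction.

Total count 118 over total exposure 16 nights.
The Gamma prior is conjugate for the Poisson rate, so λ | data ~ Gamma(7+118, 18+16) = Gamma(125, 34).
Posterior mode = (α'−1)/β' = 124/34 = 62/17.

62/17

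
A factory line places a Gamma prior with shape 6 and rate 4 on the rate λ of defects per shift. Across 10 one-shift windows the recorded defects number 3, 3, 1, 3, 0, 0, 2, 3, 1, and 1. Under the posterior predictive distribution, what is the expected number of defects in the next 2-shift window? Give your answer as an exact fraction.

23/7

Total count: 3 + 3 + 1 + 3 + 0 + 0 + 2 + 3 + 1 + 1 = 17.
Total exposure: 10 shifts.
Posterior: α' = 6 + 17 = 23, β' = 4 + 10 = 14.
Predictive mean over a 2-shift window = T·E[λ|data] = 2·23/14 = 23/7.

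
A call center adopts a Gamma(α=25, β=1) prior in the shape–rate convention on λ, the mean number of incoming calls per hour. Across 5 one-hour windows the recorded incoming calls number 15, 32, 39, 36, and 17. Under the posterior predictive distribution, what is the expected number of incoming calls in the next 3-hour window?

Total count: 15 + 32 + 39 + 36 + 17 = 139.
Total exposure: 5 hours.
By Gamma–Poisson conjugacy, the posterior is Gamma(α + Σx, β + Σt) = Gamma(25 + 139, 1 + 5) = Gamma(164, 6).
Predictive mean over a 3-hour window = T·E[λ|data] = 3·164/6 = 82.

82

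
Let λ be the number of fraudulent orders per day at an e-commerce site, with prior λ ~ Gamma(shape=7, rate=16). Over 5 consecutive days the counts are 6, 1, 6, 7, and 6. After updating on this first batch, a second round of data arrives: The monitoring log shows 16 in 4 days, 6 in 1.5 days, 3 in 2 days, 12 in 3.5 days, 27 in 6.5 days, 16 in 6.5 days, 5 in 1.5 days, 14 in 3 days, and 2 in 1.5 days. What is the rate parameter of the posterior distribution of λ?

Total count: 6 + 1 + 6 + 7 + 6 = 26.
Total exposure: 5 days.
After the first batch: Gamma(7 + 26, 16 + 5) = Gamma(33, 21).
Total count: 16 + 6 + 3 + 12 + 27 + 16 + 5 + 14 + 2 = 101.
Total exposure: 4 + 1.5 + 2 + 3.5 + 6.5 + 6.5 + 1.5 + 3 + 1.5 = 30 days.
After the second batch: Gamma(33 + 101, 21 + 30) = Gamma(134, 51).

51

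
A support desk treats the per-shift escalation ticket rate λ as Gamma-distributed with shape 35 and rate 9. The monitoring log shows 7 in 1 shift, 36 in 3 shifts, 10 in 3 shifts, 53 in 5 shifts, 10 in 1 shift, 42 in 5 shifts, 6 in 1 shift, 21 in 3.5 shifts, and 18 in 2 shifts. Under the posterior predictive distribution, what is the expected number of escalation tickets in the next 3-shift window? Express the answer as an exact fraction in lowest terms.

1428/67

Total count: 7 + 36 + 10 + 53 + 10 + 42 + 6 + 21 + 18 = 203.
Total exposure: 1 + 3 + 3 + 5 + 1 + 5 + 1 + 3.5 + 2 = 24.5 shifts.
Gamma(α, β) with Poisson data over total exposure Σt gives posterior Gamma(α+Σx, β+Σt) = Gamma(238, 67/2).
Predictive mean over a 3-shift window = T·E[λ|data] = 3·238/(67/2) = 1428/67.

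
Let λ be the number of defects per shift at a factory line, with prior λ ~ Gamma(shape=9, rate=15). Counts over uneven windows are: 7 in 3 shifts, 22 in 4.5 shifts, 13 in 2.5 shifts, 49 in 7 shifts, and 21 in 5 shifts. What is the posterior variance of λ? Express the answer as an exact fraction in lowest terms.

Total count: 7 + 22 + 13 + 49 + 21 = 112.
Total exposure: 3 + 4.5 + 2.5 + 7 + 5 = 22 shifts.
Posterior: α' = 9 + 112 = 121, β' = 15 + 22 = 37.
Posterior variance = α'/β'² = 121/1369.

121/1369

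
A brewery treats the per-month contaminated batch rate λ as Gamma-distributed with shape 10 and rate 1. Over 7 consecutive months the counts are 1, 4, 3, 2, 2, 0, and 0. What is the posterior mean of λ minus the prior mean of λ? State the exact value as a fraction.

-29/4

Total count: 1 + 4 + 3 + 2 + 2 + 0 + 0 = 12.
Total exposure: 7 months.
Gamma(α, β) with Poisson data over total exposure Σt gives posterior Gamma(α+Σx, β+Σt) = Gamma(22, 8).
Posterior mean = 22/8 = 11/4; prior mean = 10/1 = 10. Difference = 11/4 − 10 = -29/4.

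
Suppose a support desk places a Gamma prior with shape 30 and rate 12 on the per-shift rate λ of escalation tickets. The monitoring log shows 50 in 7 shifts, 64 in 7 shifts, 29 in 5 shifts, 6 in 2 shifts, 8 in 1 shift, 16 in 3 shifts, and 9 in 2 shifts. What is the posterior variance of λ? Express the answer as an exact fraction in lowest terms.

Total count: 50 + 64 + 29 + 6 + 8 + 16 + 9 = 182.
Total exposure: 7 + 7 + 5 + 2 + 1 + 3 + 2 = 27 shifts.
Gamma(α, β) with Poisson data over total exposure Σt gives posterior Gamma(α+Σx, β+Σt) = Gamma(212, 39).
Posterior variance = α'/β'² = 212/1521.

212/1521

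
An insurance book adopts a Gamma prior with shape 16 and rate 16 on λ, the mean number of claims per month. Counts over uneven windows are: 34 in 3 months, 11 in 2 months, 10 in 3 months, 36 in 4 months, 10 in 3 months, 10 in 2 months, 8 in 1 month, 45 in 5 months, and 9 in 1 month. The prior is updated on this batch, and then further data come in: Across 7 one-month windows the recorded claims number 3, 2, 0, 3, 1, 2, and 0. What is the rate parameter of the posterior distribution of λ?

Total count: 34 + 11 + 10 + 36 + 10 + 10 + 8 + 45 + 9 = 173.
Total exposure: 3 + 2 + 3 + 4 + 3 + 2 + 1 + 5 + 1 = 24 months.
After the first batch: Gamma(16 + 173, 16 + 24) = Gamma(189, 40).
Total count: 3 + 2 + 0 + 3 + 1 + 2 + 0 = 11.
Total exposure: 7 months.
After the second batch: Gamma(189 + 11, 40 + 7) = Gamma(200, 47).

47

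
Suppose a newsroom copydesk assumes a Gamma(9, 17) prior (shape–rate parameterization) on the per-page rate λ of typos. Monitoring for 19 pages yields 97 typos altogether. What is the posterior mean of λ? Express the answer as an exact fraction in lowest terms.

53/18

Total count 97 over total exposure 19 pages.
Gamma(α, β) with Poisson data over total exposure Σt gives posterior Gamma(α+Σx, β+Σt) = Gamma(106, 36).
Posterior mean = α'/β' = 106/36 = 53/18.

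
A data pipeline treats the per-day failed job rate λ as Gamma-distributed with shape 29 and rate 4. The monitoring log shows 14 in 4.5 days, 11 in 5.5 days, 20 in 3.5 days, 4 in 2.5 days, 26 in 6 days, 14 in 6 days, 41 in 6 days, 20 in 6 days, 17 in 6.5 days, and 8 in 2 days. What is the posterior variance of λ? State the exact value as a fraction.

272/3675

Total count: 14 + 11 + 20 + 4 + 26 + 14 + 41 + 20 + 17 + 8 = 175.
Total exposure: 4.5 + 5.5 + 3.5 + 2.5 + 6 + 6 + 6 + 6 + 6.5 + 2 = 48.5 days.
The Gamma prior is conjugate for the Poisson rate, so λ | data ~ Gamma(29+175, 4+48.5) = Gamma(204, 105/2).
Posterior variance = α'/β'² = 204/(11025/4) = 272/3675.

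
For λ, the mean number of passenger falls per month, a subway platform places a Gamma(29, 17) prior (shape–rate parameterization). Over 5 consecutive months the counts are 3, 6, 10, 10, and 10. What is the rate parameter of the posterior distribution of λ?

Total count: 3 + 6 + 10 + 10 + 10 = 39.
Total exposure: 5 months.
The Gamma prior is conjugate for the Poisson rate, so λ | data ~ Gamma(29+39, 17+5) = Gamma(68, 22).

22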